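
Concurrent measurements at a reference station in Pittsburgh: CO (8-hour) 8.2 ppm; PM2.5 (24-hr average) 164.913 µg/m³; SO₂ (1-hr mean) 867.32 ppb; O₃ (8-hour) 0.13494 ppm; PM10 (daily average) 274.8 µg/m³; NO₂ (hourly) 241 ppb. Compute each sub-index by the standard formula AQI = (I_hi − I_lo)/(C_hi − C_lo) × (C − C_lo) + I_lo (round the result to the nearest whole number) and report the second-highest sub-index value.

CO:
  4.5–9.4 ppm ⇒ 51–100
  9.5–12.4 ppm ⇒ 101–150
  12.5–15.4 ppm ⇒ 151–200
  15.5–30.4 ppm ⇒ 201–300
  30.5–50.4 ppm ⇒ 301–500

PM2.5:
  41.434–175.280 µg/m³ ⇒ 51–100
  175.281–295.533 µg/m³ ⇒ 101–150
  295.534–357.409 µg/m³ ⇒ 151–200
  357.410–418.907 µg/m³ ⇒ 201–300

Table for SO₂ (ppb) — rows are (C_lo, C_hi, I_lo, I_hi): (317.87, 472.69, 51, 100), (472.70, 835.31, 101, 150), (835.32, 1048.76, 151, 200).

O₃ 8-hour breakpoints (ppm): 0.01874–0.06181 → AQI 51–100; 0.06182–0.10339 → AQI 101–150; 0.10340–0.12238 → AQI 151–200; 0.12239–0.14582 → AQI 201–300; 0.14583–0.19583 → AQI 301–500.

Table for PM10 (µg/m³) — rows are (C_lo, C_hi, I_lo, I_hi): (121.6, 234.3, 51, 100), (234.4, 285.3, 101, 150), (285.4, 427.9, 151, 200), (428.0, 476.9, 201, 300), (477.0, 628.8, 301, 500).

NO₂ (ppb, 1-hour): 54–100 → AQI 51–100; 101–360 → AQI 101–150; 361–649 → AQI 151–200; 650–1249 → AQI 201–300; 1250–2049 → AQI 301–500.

CO: row 4.5–9.4 (AQI 51–100). (100−51)·(8.2−4.5)/(9.4−4.5) + 51 = 49·3.7/4.9 + 51 ≈ 88.00 → 88.
PM2.5: 164.913 ∈ [41.434, 175.280] ↔ index [51, 100].
51 + (164.913−41.434)·(100−51)/(175.280−41.434) = 51 + 123.479·49/133.846 ≈ 96.20, so AQI = 96.
SO₂: 867.32 ∈ [835.32, 1048.76] ↔ index [151, 200].
151 + (867.32−835.32)·(200−151)/(1048.76−835.32) = 151 + 32.00·49/213.44 ≈ 158.35, so AQI = 158.
O₃: 0.13494 ∈ [0.12239, 0.14582] ↔ index [201, 300].
201 + (0.13494−0.12239)·(300−201)/(0.14582−0.12239) = 201 + 0.01255·99/0.02343 ≈ 254.03, so AQI = 254.
PM10: row 234.4–285.3 (AQI 101–150). (150−101)·(274.8−234.4)/(285.3−234.4) + 101 = 49·40.4/50.9 + 101 ≈ 139.89 → 140.
NO₂ 241: bracket 101–360 → index 101–150; slope 49/259, offset 140.
AQI = 101 + 49/259·140 ≈ 127.49 ⇒ 127.
Sub-indices: CO→88, PM2.5→96, SO₂→158, O₃→254, PM10→140, NO₂→127. Ranked high→low: 254, 158, 140, 127, 96, 88. Second-highest sub-index = 158.

158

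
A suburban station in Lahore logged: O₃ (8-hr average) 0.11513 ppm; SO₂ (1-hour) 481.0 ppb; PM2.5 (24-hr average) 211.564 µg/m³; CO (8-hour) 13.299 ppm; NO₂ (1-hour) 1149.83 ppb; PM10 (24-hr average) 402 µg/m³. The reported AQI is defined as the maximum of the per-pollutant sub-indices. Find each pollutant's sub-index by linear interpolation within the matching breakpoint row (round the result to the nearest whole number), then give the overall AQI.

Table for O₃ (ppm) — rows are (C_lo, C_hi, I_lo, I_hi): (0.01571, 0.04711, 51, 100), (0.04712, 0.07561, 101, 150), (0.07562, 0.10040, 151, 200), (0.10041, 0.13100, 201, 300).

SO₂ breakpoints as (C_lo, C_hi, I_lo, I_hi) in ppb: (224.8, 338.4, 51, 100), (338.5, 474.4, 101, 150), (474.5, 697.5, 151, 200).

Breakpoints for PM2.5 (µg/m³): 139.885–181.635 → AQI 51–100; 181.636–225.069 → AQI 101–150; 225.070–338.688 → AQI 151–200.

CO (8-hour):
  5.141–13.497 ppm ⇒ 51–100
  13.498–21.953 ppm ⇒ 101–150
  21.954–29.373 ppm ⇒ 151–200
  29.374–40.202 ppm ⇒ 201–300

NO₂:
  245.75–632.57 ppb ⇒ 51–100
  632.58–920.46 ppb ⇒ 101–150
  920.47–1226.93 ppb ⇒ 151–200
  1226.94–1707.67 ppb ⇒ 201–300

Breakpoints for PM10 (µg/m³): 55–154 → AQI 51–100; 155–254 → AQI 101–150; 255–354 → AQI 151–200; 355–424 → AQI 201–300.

O₃: 0.11513 lies in 0.10041–0.13100, so I_lo=201, I_hi=300, C_lo=0.10041, C_hi=0.13100.
(300−201)/(0.13100−0.10041) × (0.11513−0.10041) + 201 = 99/0.03059 × 0.01472 + 201 ≈ 248.64 → 249.
SO₂ 481.0: bracket 474.5–697.5 → index 151–200; slope 49/223.0, offset 6.5.
AQI = 151 + 49/223.0·6.5 ≈ 152.43 ⇒ 152.
PM2.5: row 181.636–225.069 (AQI 101–150). (150−101)·(211.564−181.636)/(225.069−181.636) + 101 = 49·29.928/43.433 + 101 ≈ 134.76 → 135.
CO: 13.299 ∈ [5.141, 13.497] ↔ index [51, 100].
51 + (13.299−5.141)·(100−51)/(13.497−5.141) = 51 + 8.158·49/8.356 ≈ 98.84, so AQI = 99.
NO₂: 1149.83 lies in 920.47–1226.93, so I_lo=151, I_hi=200, C_lo=920.47, C_hi=1226.93.
(200−151)/(1226.93−920.47) × (1149.83−920.47) + 151 = 49/306.46 × 229.36 + 151 ≈ 187.67 → 188.
PM10: 402 lies in 355–424, so I_lo=201, I_hi=300, C_lo=355, C_hi=424.
(300−201)/(424−355) × (402−355) + 201 = 99/69 × 47 + 201 ≈ 268.43 → 268.
Sub-indices: O₃→249, SO₂→152, PM2.5→135, CO→99, NO₂→188, PM10→268. Overall AQI = max = 268; dominant pollutant is PM10.

268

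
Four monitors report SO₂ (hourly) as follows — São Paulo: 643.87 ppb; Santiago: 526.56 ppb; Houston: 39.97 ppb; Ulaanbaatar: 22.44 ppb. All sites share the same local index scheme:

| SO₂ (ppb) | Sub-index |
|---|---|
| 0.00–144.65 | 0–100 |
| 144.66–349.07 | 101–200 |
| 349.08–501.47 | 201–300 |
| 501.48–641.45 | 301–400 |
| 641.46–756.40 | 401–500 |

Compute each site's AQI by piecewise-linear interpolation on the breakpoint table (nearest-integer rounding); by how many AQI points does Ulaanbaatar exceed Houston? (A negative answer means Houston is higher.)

-12

São Paulo 643.87: bracket 641.46–756.40 → index 401–500; slope 99/114.94, offset 2.41.
AQI = 401 + 99/114.94·2.41 ≈ 403.08 ⇒ 403.
Santiago: row 501.48–641.45 (AQI 301–400). (400−301)·(526.56−501.48)/(641.45−501.48) + 301 = 99·25.08/139.97 + 301 ≈ 318.74 → 319.
Houston 39.97: bracket 0.00–144.65 → index 0–100; slope 100/144.65, offset 39.97.
AQI = 0 + 100/144.65·39.97 ≈ 27.63 ⇒ 28.
Ulaanbaatar: row 0.00–144.65 (AQI 0–100). (100−0)·(22.44−0.00)/(144.65−0.00) + 0 = 100·22.44/144.65 + 0 ≈ 15.51 → 16.
AQIs: São Paulo=403, Santiago=319, Houston=28, Ulaanbaatar=16. Ulaanbaatar (16) − Houston (28) = -12.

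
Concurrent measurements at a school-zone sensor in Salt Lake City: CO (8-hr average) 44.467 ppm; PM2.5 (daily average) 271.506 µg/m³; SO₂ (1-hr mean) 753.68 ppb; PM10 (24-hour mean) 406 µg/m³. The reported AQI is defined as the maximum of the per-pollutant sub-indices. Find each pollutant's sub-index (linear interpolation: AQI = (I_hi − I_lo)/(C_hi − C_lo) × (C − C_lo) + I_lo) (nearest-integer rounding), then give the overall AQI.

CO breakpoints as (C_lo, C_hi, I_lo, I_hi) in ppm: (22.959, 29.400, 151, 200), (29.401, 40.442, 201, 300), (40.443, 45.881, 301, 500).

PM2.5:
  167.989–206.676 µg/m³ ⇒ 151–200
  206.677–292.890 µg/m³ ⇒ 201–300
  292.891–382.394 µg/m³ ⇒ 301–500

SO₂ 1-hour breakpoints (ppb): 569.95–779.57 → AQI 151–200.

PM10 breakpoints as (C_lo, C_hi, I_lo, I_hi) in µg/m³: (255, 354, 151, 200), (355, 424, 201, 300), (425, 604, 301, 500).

448

CO: 44.467 lies in 40.443–45.881, so I_lo=301, I_hi=500, C_lo=40.443, C_hi=45.881.
(500−301)/(45.881−40.443) × (44.467−40.443) + 301 = 199/5.438 × 4.024 + 301 ≈ 448.26 → 448.
PM2.5: 271.506 lies in 206.677–292.890, so I_lo=201, I_hi=300, C_lo=206.677, C_hi=292.890.
(300−201)/(292.890−206.677) × (271.506−206.677) + 201 = 99/86.213 × 64.829 + 201 ≈ 275.44 → 275.
SO₂: 753.68 ∈ [569.95, 779.57] ↔ index [151, 200].
151 + (753.68−569.95)·(200−151)/(779.57−569.95) = 151 + 183.73·49/209.62 ≈ 193.95, so AQI = 194.
PM10: row 355–424 (AQI 201–300). (300−201)·(406−355)/(424−355) + 201 = 99·51/69 + 201 ≈ 274.17 → 274.
Sub-indices: CO→448, PM2.5→275, SO₂→194, PM10→274. Overall AQI = max = 448; dominant pollutant is CO.
AQI 448: Hazardous.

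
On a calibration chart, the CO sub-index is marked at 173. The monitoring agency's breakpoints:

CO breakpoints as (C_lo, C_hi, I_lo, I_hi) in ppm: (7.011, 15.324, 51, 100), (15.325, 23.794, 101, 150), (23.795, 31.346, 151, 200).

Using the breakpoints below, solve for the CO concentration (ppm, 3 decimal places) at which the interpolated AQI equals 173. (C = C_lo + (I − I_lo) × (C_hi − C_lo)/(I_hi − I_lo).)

AQI 173 lies in the 151–200 band, which corresponds to 23.795–31.346 ppm.
C = 23.795 + (173−151)×(31.346−23.795)/(200−151) = 23.795 + 22×7.551/49 ≈ 27.18524 ppm → 27.185 ppm to 3 dp.

27.185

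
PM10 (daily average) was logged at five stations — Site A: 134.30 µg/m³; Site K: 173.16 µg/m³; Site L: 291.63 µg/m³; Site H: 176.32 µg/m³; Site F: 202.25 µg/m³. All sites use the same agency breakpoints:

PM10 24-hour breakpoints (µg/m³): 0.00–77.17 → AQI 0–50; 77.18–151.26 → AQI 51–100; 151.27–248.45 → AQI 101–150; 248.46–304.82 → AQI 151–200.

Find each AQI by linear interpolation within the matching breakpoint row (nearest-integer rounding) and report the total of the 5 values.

Site A: row 77.18–151.26 (AQI 51–100). (100−51)·(134.30−77.18)/(151.26−77.18) + 51 = 49·57.12/74.08 + 51 ≈ 88.78 → 89.
Site K: 173.16 ∈ [151.27, 248.45] ↔ index [101, 150].
101 + (173.16−151.27)·(150−101)/(248.45−151.27) = 101 + 21.89·49/97.18 ≈ 112.04, so AQI = 112.
Site L 291.63: bracket 248.46–304.82 → index 151–200; slope 49/56.36, offset 43.17.
AQI = 151 + 49/56.36·43.17 ≈ 188.53 ⇒ 189.
Site H: 176.32 lies in 151.27–248.45, so I_lo=101, I_hi=150, C_lo=151.27, C_hi=248.45.
(150−101)/(248.45−151.27) × (176.32−151.27) + 101 = 49/97.18 × 25.05 + 101 ≈ 113.63 → 114.
Site F 202.25: bracket 151.27–248.45 → index 101–150; slope 49/97.18, offset 50.98.
AQI = 101 + 49/97.18·50.98 ≈ 126.71 ⇒ 127.
AQIs: Site A=89, Site K=112, Site L=189, Site H=114, Site F=127. Sum = 89 + 112 + 189 + 114 + 127 = 631.

631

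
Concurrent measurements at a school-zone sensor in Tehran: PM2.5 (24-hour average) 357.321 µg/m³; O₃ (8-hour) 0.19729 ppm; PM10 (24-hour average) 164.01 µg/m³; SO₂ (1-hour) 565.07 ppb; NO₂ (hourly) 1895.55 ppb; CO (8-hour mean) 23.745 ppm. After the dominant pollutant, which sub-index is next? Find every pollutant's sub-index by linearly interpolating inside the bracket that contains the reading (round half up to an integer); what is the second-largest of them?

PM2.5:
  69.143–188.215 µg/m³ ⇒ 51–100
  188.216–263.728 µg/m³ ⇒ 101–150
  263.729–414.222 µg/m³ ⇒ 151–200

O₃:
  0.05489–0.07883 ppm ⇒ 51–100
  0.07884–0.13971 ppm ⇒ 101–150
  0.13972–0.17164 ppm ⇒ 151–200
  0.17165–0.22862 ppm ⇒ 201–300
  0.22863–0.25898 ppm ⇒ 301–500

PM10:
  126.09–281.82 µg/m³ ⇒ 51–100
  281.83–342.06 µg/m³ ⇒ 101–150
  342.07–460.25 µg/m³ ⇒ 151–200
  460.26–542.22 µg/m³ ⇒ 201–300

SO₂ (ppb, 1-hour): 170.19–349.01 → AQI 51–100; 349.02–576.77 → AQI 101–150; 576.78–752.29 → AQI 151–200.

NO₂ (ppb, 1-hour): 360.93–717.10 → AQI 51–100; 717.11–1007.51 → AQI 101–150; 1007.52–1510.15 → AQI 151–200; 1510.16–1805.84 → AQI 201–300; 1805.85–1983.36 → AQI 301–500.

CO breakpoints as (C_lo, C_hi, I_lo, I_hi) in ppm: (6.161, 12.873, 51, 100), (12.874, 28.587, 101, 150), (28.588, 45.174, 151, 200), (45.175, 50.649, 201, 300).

246

PM2.5 357.321: bracket 263.729–414.222 → index 151–200; slope 49/150.493, offset 93.592.
AQI = 151 + 49/150.493·93.592 ≈ 181.47 ⇒ 181.
O₃: 0.19729 lies in 0.17165–0.22862, so I_lo=201, I_hi=300, C_lo=0.17165, C_hi=0.22862.
(300−201)/(0.22862−0.17165) × (0.19729−0.17165) + 201 = 99/0.05697 × 0.02564 + 201 ≈ 245.56 → 246.
PM10: 164.01 lies in 126.09–281.82, so I_lo=51, I_hi=100, C_lo=126.09, C_hi=281.82.
(100−51)/(281.82−126.09) × (164.01−126.09) + 51 = 49/155.73 × 37.92 + 51 ≈ 62.93 → 63.
SO₂ 565.07: bracket 349.02–576.77 → index 101–150; slope 49/227.75, offset 216.05.
AQI = 101 + 49/227.75·216.05 ≈ 147.48 ⇒ 147.
NO₂: row 1805.85–1983.36 (AQI 301–500). (500−301)·(1895.55−1805.85)/(1983.36−1805.85) + 301 = 199·89.70/177.51 + 301 ≈ 401.56 → 402.
CO: row 12.874–28.587 (AQI 101–150). (150−101)·(23.745−12.874)/(28.587−12.874) + 101 = 49·10.871/15.713 + 101 ≈ 134.90 → 135.
Sub-indices: PM2.5→181, O₃→246, PM10→63, SO₂→147, NO₂→402, CO→135. Ranked high→low: 402, 246, 181, 147, 135, 63. Second-highest sub-index = 246.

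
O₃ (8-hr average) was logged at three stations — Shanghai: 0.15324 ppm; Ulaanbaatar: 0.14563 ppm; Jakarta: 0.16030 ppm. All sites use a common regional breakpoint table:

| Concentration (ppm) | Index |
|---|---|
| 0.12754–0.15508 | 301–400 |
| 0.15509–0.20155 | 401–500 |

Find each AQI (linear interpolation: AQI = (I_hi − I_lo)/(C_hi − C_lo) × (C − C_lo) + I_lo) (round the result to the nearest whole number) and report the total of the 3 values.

1171

Shanghai 0.15324: bracket 0.12754–0.15508 → index 301–400; slope 99/0.02754, offset 0.02570.
AQI = 301 + 99/0.02754·0.02570 ≈ 393.39 ⇒ 393.
Ulaanbaatar 0.14563: bracket 0.12754–0.15508 → index 301–400; slope 99/0.02754, offset 0.01809.
AQI = 301 + 99/0.02754·0.01809 ≈ 366.03 ⇒ 366.
Jakarta: row 0.15509–0.20155 (AQI 401–500). (500−401)·(0.16030−0.15509)/(0.20155−0.15509) + 401 = 99·0.00521/0.04646 + 401 ≈ 412.10 → 412.
AQIs: Shanghai=393, Ulaanbaatar=366, Jakarta=412. Sum = 393 + 366 + 412 = 1171.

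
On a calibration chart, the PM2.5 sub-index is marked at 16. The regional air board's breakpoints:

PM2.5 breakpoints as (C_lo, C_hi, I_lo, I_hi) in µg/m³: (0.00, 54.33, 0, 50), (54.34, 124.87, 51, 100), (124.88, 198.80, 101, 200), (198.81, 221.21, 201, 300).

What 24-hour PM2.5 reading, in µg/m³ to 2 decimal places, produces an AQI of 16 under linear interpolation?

17.39

AQI 16 lies in the 0–50 band, which corresponds to 0.00–54.33 µg/m³.
C = 0.00 + (16−0)×(54.33−0.00)/(50−0) = 0.00 + 16×54.33/50 ≈ 17.3856 µg/m³ → 17.39 µg/m³ to 2 dp.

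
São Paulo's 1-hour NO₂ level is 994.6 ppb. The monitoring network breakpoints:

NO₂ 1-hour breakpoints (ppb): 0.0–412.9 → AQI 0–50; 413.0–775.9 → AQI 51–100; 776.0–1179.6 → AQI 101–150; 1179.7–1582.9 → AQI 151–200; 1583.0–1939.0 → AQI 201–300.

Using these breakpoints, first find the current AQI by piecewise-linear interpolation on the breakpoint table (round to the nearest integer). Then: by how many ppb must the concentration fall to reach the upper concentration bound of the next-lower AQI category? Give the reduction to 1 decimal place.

NO₂ 994.6: bracket 776.0–1179.6 → index 101–150; slope 49/403.6, offset 218.6.
AQI = 101 + 49/403.6·218.6 ≈ 127.54 ⇒ 128.
Current AQI 128 is in the Unhealthy for Sensitive Groups range (101–150). The next-lower category tops out at AQI 100, whose upper concentration bound is 775.9 ppb.
Reduction needed = 994.6 − 775.9 = 218.7 ppb.

218.7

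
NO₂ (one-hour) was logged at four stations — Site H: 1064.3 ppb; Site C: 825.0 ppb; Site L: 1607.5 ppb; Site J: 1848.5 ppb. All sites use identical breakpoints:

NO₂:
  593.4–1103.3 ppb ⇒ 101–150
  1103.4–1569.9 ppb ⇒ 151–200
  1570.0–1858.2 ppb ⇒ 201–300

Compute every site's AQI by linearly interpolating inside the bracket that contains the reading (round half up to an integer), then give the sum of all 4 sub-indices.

Site H: row 593.4–1103.3 (AQI 101–150). (150−101)·(1064.3−593.4)/(1103.3−593.4) + 101 = 49·470.9/509.9 + 101 ≈ 146.25 → 146.
Site C 825.0: bracket 593.4–1103.3 → index 101–150; slope 49/509.9, offset 231.6.
AQI = 101 + 49/509.9·231.6 ≈ 123.26 ⇒ 123.
Site L: row 1570.0–1858.2 (AQI 201–300). (300−201)·(1607.5−1570.0)/(1858.2−1570.0) + 201 = 99·37.5/288.2 + 201 ≈ 213.88 → 214.
Site J: 1848.5 ∈ [1570.0, 1858.2] ↔ index [201, 300].
201 + (1848.5−1570.0)·(300−201)/(1858.2−1570.0) = 201 + 278.5·99/288.2 ≈ 296.67, so AQI = 297.
AQIs: Site H=146, Site C=123, Site L=214, Site J=297. Sum = 146 + 123 + 214 + 297 = 780.

780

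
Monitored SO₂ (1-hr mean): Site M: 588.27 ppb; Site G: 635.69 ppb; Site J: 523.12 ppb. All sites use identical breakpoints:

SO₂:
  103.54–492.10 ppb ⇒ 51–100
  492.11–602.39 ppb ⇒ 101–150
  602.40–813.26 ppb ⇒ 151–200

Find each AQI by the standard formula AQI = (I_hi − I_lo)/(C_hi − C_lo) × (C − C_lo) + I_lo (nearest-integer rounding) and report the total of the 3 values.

418

Site M: 588.27 lies in 492.11–602.39, so I_lo=101, I_hi=150, C_lo=492.11, C_hi=602.39.
(150−101)/(602.39−492.11) × (588.27−492.11) + 101 = 49/110.28 × 96.16 + 101 ≈ 143.73 → 144.
Site G 635.69: bracket 602.40–813.26 → index 151–200; slope 49/210.86, offset 33.29.
AQI = 151 + 49/210.86·33.29 ≈ 158.74 ⇒ 159.
Site J: 523.12 lies in 492.11–602.39, so I_lo=101, I_hi=150, C_lo=492.11, C_hi=602.39.
(150−101)/(602.39−492.11) × (523.12−492.11) + 101 = 49/110.28 × 31.01 + 101 ≈ 114.78 → 115.
AQIs: Site M=144, Site G=159, Site J=115. Sum = 144 + 159 + 115 = 418.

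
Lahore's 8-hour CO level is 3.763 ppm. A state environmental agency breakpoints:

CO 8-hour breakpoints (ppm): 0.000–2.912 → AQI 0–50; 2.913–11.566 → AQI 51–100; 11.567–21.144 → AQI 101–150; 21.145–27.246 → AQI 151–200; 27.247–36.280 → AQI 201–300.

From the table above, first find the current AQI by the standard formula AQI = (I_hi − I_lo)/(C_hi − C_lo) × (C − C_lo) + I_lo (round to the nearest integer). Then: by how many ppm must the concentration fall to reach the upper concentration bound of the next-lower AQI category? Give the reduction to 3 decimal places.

0.851

CO: 3.763 ∈ [2.913, 11.566] ↔ index [51, 100].
51 + (3.763−2.913)·(100−51)/(11.566−2.913) = 51 + 0.850·49/8.653 ≈ 55.81, so AQI = 56.
Current AQI 56 is in the Moderate range (51–100). The next-lower category tops out at AQI 50, whose upper concentration bound is 2.912 ppm.
Reduction needed = 3.763 − 2.912 = 0.851 ppm.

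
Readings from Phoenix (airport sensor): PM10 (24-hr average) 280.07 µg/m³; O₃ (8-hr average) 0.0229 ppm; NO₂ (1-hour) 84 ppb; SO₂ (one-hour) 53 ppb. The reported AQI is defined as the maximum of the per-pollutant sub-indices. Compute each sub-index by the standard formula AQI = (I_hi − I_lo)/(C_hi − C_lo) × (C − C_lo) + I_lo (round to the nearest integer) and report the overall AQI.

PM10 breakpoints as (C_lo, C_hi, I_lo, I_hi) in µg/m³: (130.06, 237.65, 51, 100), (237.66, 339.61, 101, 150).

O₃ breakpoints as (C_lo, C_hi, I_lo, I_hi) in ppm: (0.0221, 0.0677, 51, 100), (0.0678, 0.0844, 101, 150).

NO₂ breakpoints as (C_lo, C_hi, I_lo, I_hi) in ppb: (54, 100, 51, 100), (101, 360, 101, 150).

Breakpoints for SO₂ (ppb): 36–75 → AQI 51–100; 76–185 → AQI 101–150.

121

PM10 280.07: bracket 237.66–339.61 → index 101–150; slope 49/101.95, offset 42.41.
AQI = 101 + 49/101.95·42.41 ≈ 121.38 ⇒ 121.
O₃ 0.0229: bracket 0.0221–0.0677 → index 51–100; slope 49/0.0456, offset 0.0008.
AQI = 51 + 49/0.0456·0.0008 ≈ 51.86 ⇒ 52.
NO₂: row 54–100 (AQI 51–100). (100−51)·(84−54)/(100−54) + 51 = 49·30/46 + 51 ≈ 82.96 → 83.
SO₂ 53: bracket 36–75 → index 51–100; slope 49/39, offset 17.
AQI = 51 + 49/39·17 ≈ 72.36 ⇒ 72.
Sub-indices: PM10→121, O₃→52, NO₂→83, SO₂→72. Overall AQI = max = 121; dominant pollutant is PM10.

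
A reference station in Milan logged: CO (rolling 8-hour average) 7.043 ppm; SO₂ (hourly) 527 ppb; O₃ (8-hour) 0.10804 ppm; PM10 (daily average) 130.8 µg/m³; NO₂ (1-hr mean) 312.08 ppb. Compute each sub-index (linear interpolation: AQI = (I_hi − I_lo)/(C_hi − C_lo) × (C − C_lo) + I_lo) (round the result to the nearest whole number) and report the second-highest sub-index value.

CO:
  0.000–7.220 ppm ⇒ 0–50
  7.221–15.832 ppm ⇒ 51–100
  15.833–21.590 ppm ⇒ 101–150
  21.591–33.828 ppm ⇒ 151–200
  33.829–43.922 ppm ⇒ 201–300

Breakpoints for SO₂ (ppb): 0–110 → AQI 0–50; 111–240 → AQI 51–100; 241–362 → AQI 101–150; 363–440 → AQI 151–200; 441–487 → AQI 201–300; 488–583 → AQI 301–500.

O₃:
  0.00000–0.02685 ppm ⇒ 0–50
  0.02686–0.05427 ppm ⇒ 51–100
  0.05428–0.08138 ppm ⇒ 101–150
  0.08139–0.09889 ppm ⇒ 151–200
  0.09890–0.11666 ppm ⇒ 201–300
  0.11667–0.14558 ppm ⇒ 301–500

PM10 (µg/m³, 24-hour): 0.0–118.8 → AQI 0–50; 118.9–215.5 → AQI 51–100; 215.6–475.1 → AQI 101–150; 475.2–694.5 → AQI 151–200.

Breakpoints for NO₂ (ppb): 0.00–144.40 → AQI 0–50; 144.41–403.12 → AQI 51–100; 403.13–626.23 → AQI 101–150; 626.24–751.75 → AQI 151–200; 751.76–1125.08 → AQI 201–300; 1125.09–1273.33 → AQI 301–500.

CO: row 0.000–7.220 (AQI 0–50). (50−0)·(7.043−0.000)/(7.220−0.000) + 0 = 50·7.043/7.220 + 0 ≈ 48.77 → 49.
SO₂: 527 lies in 488–583, so I_lo=301, I_hi=500, C_lo=488, C_hi=583.
(500−301)/(583−488) × (527−488) + 301 = 199/95 × 39 + 301 ≈ 382.69 → 383.
O₃: 0.10804 ∈ [0.09890, 0.11666] ↔ index [201, 300].
201 + (0.10804−0.09890)·(300−201)/(0.11666−0.09890) = 201 + 0.00914·99/0.01776 ≈ 251.95, so AQI = 252.
PM10: row 118.9–215.5 (AQI 51–100). (100−51)·(130.8−118.9)/(215.5−118.9) + 51 = 49·11.9/96.6 + 51 ≈ 57.04 → 57.
NO₂: 312.08 lies in 144.41–403.12, so I_lo=51, I_hi=100, C_lo=144.41, C_hi=403.12.
(100−51)/(403.12−144.41) × (312.08−144.41) + 51 = 49/258.71 × 167.67 + 51 ≈ 82.76 → 83.
Sub-indices: CO→49, SO₂→383, O₃→252, PM10→57, NO₂→83. Ranked high→low: 383, 252, 83, 57, 49. Second-highest sub-index = 252.

252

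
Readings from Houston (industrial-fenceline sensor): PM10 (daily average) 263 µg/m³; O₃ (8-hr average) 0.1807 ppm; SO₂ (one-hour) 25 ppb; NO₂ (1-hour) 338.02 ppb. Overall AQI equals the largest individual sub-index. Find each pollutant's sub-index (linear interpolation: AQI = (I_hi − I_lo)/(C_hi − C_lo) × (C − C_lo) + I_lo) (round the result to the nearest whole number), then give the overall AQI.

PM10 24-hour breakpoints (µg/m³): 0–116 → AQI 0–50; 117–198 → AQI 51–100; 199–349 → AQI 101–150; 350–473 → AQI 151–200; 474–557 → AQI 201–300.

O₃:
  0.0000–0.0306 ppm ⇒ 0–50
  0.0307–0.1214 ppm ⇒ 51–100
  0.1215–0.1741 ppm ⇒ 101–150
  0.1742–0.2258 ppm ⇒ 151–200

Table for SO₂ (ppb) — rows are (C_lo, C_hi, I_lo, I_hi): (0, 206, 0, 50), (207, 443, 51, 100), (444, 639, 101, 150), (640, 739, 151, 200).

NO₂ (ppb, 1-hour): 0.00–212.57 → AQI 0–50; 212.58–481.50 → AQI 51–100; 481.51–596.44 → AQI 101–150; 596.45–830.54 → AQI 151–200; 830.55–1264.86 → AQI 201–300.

PM10: 263 lies in 199–349, so I_lo=101, I_hi=150, C_lo=199, C_hi=349.
(150−101)/(349−199) × (263−199) + 101 = 49/150 × 64 + 101 ≈ 121.91 → 122.
O₃: 0.1807 lies in 0.1742–0.2258, so I_lo=151, I_hi=200, C_lo=0.1742, C_hi=0.2258.
(200−151)/(0.2258−0.1742) × (0.1807−0.1742) + 151 = 49/0.0516 × 0.0065 + 151 ≈ 157.17 → 157.
SO₂: 25 lies in 0–206, so I_lo=0, I_hi=50, C_lo=0, C_hi=206.
(50−0)/(206−0) × (25−0) + 0 = 50/206 × 25 + 0 ≈ 6.07 → 6.
NO₂: row 212.58–481.50 (AQI 51–100). (100−51)·(338.02−212.58)/(481.50−212.58) + 51 = 49·125.44/268.92 + 51 ≈ 73.86 → 74.
Sub-indices: PM10→122, O₃→157, SO₂→6, NO₂→74. Overall AQI = max = 157; dominant pollutant is O₃.
AQI 157: Unhealthy.

157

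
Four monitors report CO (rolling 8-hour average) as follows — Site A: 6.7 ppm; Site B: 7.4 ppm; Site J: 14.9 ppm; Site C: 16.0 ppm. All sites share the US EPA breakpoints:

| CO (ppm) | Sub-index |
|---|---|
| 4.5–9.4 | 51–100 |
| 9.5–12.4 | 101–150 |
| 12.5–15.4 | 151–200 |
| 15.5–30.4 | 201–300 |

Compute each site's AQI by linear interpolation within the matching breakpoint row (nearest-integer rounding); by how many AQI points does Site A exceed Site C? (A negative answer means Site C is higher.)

Site A: row 4.5–9.4 (AQI 51–100). (100−51)·(6.7−4.5)/(9.4−4.5) + 51 = 49·2.2/4.9 + 51 ≈ 73.00 → 73.
Site B: 7.4 lies in 4.5–9.4, so I_lo=51, I_hi=100, C_lo=4.5, C_hi=9.4.
(100−51)/(9.4−4.5) × (7.4−4.5) + 51 = 49/4.9 × 2.9 + 51 ≈ 80.00 → 80.
Site J 14.9: bracket 12.5–15.4 → index 151–200; slope 49/2.9, offset 2.4.
AQI = 151 + 49/2.9·2.4 ≈ 191.55 ⇒ 192.
Site C: row 15.5–30.4 (AQI 201–300). (300−201)·(16.0−15.5)/(30.4−15.5) + 201 = 99·0.5/14.9 + 201 ≈ 204.32 → 204.
AQIs: Site A=73, Site B=80, Site J=192, Site C=204. Site A (73) − Site C (204) = -131.

-131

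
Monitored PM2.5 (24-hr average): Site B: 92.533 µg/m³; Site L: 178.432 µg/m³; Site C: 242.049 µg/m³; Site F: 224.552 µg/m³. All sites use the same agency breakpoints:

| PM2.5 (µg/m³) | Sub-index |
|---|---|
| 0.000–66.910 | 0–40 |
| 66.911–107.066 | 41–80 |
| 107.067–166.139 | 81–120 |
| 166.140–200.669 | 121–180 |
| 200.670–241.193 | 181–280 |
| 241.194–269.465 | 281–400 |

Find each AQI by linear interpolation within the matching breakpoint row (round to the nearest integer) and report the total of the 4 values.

Site B 92.533: bracket 66.911–107.066 → index 41–80; slope 39/40.155, offset 25.622.
AQI = 41 + 39/40.155·25.622 ≈ 65.89 ⇒ 66.
Site L: 178.432 ∈ [166.140, 200.669] ↔ index [121, 180].
121 + (178.432−166.140)·(180−121)/(200.669−166.140) = 121 + 12.292·59/34.529 ≈ 142.00, so AQI = 142.
Site C: row 241.194–269.465 (AQI 281–400). (400−281)·(242.049−241.194)/(269.465−241.194) + 281 = 119·0.855/28.271 + 281 ≈ 284.60 → 285.
Site F: 224.552 ∈ [200.670, 241.193] ↔ index [181, 280].
181 + (224.552−200.670)·(280−181)/(241.193−200.670) = 181 + 23.882·99/40.523 ≈ 239.35, so AQI = 239.
AQIs: Site B=66, Site L=142, Site C=285, Site F=239. Sum = 66 + 142 + 285 + 239 = 732.

732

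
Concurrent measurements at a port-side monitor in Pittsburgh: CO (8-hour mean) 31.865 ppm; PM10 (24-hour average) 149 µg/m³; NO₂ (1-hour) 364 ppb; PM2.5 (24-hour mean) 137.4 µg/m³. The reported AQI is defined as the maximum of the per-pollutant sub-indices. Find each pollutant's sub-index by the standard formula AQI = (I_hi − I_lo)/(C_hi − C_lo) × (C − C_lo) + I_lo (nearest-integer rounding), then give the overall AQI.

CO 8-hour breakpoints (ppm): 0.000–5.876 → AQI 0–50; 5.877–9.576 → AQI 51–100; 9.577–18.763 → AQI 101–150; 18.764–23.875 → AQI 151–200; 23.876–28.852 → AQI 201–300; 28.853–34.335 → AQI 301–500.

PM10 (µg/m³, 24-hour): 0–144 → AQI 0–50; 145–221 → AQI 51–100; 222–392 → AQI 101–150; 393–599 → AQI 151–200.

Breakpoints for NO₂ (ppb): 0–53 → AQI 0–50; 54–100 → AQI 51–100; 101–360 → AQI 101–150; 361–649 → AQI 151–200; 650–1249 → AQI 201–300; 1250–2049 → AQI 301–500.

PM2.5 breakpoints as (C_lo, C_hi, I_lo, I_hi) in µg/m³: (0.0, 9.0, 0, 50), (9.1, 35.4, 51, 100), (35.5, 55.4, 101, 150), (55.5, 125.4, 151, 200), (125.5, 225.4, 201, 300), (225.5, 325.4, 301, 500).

CO: 31.865 lies in 28.853–34.335, so I_lo=301, I_hi=500, C_lo=28.853, C_hi=34.335.
(500−301)/(34.335−28.853) × (31.865−28.853) + 301 = 199/5.482 × 3.012 + 301 ≈ 410.34 → 410.
PM10: row 145–221 (AQI 51–100). (100−51)·(149−145)/(221−145) + 51 = 49·4/76 + 51 ≈ 53.58 → 54.
NO₂: 364 ∈ [361, 649] ↔ index [151, 200].
151 + (364−361)·(200−151)/(649−361) = 151 + 3·49/288 ≈ 151.51, so AQI = 152.
PM2.5 137.4: bracket 125.5–225.4 → index 201–300; slope 99/99.9, offset 11.9.
AQI = 201 + 99/99.9·11.9 ≈ 212.79 ⇒ 213.
Sub-indices: CO→410, PM10→54, NO₂→152, PM2.5→213. Overall AQI = max = 410; dominant pollutant is CO.
AQI 410: Hazardous.

410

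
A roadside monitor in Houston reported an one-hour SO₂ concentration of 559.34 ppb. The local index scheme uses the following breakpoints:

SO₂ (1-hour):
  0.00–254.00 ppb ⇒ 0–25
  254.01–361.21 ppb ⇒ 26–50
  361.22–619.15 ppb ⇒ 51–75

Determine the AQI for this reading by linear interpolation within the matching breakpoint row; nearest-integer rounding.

SO₂: 559.34 lies in 361.22–619.15, so I_lo=51, I_hi=75, C_lo=361.22, C_hi=619.15.
(75−51)/(619.15−361.22) × (559.34−361.22) + 51 = 24/257.93 × 198.12 + 51 ≈ 69.43 → 69.

69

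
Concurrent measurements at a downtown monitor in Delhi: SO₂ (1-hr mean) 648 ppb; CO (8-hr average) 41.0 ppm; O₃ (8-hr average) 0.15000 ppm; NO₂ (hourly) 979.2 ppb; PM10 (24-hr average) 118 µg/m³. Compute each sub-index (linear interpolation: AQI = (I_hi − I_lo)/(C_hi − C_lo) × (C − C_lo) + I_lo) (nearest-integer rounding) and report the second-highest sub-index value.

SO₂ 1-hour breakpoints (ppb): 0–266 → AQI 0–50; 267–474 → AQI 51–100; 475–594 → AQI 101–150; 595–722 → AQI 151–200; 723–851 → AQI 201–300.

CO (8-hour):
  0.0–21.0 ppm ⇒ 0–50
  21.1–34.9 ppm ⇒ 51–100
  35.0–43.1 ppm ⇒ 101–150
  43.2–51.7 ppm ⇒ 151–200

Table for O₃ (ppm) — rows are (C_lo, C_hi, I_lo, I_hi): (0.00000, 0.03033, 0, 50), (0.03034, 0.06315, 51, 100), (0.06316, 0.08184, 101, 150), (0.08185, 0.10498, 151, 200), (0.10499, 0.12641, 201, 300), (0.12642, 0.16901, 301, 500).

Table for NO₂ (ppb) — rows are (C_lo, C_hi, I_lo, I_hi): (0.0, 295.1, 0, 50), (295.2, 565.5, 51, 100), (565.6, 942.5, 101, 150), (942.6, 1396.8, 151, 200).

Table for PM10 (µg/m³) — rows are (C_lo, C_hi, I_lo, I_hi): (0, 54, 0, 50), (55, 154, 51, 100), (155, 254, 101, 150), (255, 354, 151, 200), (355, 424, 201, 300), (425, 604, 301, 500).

171

SO₂: row 595–722 (AQI 151–200). (200−151)·(648−595)/(722−595) + 151 = 49·53/127 + 151 ≈ 171.45 → 171.
CO: 41.0 ∈ [35.0, 43.1] ↔ index [101, 150].
101 + (41.0−35.0)·(150−101)/(43.1−35.0) = 101 + 6.0·49/8.1 ≈ 137.30, so AQI = 137.
O₃: 0.15000 lies in 0.12642–0.16901, so I_lo=301, I_hi=500, C_lo=0.12642, C_hi=0.16901.
(500−301)/(0.16901−0.12642) × (0.15000−0.12642) + 301 = 199/0.04259 × 0.02358 + 301 ≈ 411.18 → 411.
NO₂: 979.2 ∈ [942.6, 1396.8] ↔ index [151, 200].
151 + (979.2−942.6)·(200−151)/(1396.8−942.6) = 151 + 36.6·49/454.2 ≈ 154.95, so AQI = 155.
PM10: 118 lies in 55–154, so I_lo=51, I_hi=100, C_lo=55, C_hi=154.
(100−51)/(154−55) × (118−55) + 51 = 49/99 × 63 + 51 ≈ 82.18 → 82.
Sub-indices: SO₂→171, CO→137, O₃→411, NO₂→155, PM10→82. Ranked high→low: 411, 171, 155, 137, 82. Second-highest sub-index = 171.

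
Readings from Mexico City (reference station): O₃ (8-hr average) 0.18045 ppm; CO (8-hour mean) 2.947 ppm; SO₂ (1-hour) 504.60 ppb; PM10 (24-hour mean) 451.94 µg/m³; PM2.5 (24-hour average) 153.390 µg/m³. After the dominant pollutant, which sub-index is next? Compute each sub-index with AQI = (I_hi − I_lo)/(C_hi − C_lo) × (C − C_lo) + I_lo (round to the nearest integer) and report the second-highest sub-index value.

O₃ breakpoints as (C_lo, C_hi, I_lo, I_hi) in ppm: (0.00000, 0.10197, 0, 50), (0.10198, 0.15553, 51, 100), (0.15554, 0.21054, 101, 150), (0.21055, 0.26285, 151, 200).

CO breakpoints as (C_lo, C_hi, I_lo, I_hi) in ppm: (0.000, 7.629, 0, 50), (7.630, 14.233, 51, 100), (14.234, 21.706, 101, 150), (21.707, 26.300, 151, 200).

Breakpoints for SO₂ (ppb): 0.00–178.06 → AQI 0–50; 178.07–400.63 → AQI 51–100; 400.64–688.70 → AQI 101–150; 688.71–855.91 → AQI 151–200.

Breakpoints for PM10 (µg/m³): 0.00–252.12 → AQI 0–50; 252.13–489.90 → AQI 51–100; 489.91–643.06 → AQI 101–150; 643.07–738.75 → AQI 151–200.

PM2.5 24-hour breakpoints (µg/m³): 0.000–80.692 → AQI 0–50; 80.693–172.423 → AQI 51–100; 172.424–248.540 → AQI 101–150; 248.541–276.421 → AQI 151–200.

119

O₃: 0.18045 ∈ [0.15554, 0.21054] ↔ index [101, 150].
101 + (0.18045−0.15554)·(150−101)/(0.21054−0.15554) = 101 + 0.02491·49/0.05500 ≈ 123.19, so AQI = 123.
CO: row 0.000–7.629 (AQI 0–50). (50−0)·(2.947−0.000)/(7.629−0.000) + 0 = 50·2.947/7.629 + 0 ≈ 19.31 → 19.
SO₂: row 400.64–688.70 (AQI 101–150). (150−101)·(504.60−400.64)/(688.70−400.64) + 101 = 49·103.96/288.06 + 101 ≈ 118.68 → 119.
PM10 451.94: bracket 252.13–489.90 → index 51–100; slope 49/237.77, offset 199.81.
AQI = 51 + 49/237.77·199.81 ≈ 92.18 ⇒ 92.
PM2.5: 153.390 lies in 80.693–172.423, so I_lo=51, I_hi=100, C_lo=80.693, C_hi=172.423.
(100−51)/(172.423−80.693) × (153.390−80.693) + 51 = 49/91.730 × 72.697 + 51 ≈ 89.83 → 90.
Sub-indices: O₃→123, CO→19, SO₂→119, PM10→92, PM2.5→90. Ranked high→low: 123, 119, 92, 90, 19. Second-highest sub-index = 119.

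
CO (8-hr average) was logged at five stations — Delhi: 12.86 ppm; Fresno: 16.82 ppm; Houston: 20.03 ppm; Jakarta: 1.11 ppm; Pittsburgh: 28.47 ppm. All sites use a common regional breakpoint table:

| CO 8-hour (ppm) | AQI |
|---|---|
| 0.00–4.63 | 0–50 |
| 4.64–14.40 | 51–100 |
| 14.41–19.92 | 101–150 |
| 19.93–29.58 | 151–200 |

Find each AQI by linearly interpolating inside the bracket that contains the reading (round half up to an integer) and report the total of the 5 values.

Delhi 12.86: bracket 4.64–14.40 → index 51–100; slope 49/9.76, offset 8.22.
AQI = 51 + 49/9.76·8.22 ≈ 92.27 ⇒ 92.
Fresno 16.82: bracket 14.41–19.92 → index 101–150; slope 49/5.51, offset 2.41.
AQI = 101 + 49/5.51·2.41 ≈ 122.43 ⇒ 122.
Houston: row 19.93–29.58 (AQI 151–200). (200−151)·(20.03−19.93)/(29.58−19.93) + 151 = 49·0.10/9.65 + 151 ≈ 151.51 → 152.
Jakarta: 1.11 lies in 0.00–4.63, so I_lo=0, I_hi=50, C_lo=0.00, C_hi=4.63.
(50−0)/(4.63−0.00) × (1.11−0.00) + 0 = 50/4.63 × 1.11 + 0 ≈ 11.99 → 12.
Pittsburgh 28.47: bracket 19.93–29.58 → index 151–200; slope 49/9.65, offset 8.54.
AQI = 151 + 49/9.65·8.54 ≈ 194.36 ⇒ 194.
AQIs: Delhi=92, Fresno=122, Houston=152, Jakarta=12, Pittsburgh=194. Sum = 92 + 122 + 152 + 12 + 194 = 572.

572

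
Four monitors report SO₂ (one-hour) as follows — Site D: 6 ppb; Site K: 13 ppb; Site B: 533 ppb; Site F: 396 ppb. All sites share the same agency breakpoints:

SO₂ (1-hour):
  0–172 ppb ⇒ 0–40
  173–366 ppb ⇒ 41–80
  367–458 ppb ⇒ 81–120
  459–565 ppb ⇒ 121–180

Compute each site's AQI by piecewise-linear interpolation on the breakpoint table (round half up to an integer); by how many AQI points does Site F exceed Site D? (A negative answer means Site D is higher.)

Site D: 6 lies in 0–172, so I_lo=0, I_hi=40, C_lo=0, C_hi=172.
(40−0)/(172−0) × (6−0) + 0 = 40/172 × 6 + 0 ≈ 1.40 → 1.
Site K 13: bracket 0–172 → index 0–40; slope 40/172, offset 13.
AQI = 0 + 40/172·13 ≈ 3.02 ⇒ 3.
Site B: 533 ∈ [459, 565] ↔ index [121, 180].
121 + (533−459)·(180−121)/(565−459) = 121 + 74·59/106 ≈ 162.19, so AQI = 162.
Site F: 396 lies in 367–458, so I_lo=81, I_hi=120, C_lo=367, C_hi=458.
(120−81)/(458−367) × (396−367) + 81 = 39/91 × 29 + 81 ≈ 93.43 → 93.
AQIs: Site D=1, Site K=3, Site B=162, Site F=93. Site F (93) − Site D (1) = 92.

92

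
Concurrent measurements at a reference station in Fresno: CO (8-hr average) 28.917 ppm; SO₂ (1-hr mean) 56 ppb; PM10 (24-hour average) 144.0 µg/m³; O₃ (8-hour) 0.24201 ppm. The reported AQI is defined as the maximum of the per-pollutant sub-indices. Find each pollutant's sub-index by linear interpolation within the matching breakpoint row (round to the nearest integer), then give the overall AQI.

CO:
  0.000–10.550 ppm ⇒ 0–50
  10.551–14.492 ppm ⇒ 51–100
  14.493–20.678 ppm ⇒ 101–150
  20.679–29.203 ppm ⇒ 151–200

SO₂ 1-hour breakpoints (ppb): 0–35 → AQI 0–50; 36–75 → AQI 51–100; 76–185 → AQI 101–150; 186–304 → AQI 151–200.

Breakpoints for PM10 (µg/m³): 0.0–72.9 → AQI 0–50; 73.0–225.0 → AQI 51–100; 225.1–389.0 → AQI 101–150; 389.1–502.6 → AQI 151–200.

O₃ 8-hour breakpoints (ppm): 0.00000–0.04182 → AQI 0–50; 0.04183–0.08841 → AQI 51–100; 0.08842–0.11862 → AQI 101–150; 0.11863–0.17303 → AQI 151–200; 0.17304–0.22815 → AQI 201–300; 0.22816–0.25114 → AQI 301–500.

421

CO: row 20.679–29.203 (AQI 151–200). (200−151)·(28.917−20.679)/(29.203−20.679) + 151 = 49·8.238/8.524 + 151 ≈ 198.36 → 198.
SO₂: 56 ∈ [36, 75] ↔ index [51, 100].
51 + (56−36)·(100−51)/(75−36) = 51 + 20·49/39 ≈ 76.13, so AQI = 76.
PM10 144.0: bracket 73.0–225.0 → index 51–100; slope 49/152.0, offset 71.0.
AQI = 51 + 49/152.0·71.0 ≈ 73.89 ⇒ 74.
O₃: 0.24201 ∈ [0.22816, 0.25114] ↔ index [301, 500].
301 + (0.24201−0.22816)·(500−301)/(0.25114−0.22816) = 301 + 0.01385·199/0.02298 ≈ 420.94, so AQI = 421.
Sub-indices: CO→198, SO₂→76, PM10→74, O₃→421. Overall AQI = max = 421; dominant pollutant is O₃.
AQI 421: Hazardous.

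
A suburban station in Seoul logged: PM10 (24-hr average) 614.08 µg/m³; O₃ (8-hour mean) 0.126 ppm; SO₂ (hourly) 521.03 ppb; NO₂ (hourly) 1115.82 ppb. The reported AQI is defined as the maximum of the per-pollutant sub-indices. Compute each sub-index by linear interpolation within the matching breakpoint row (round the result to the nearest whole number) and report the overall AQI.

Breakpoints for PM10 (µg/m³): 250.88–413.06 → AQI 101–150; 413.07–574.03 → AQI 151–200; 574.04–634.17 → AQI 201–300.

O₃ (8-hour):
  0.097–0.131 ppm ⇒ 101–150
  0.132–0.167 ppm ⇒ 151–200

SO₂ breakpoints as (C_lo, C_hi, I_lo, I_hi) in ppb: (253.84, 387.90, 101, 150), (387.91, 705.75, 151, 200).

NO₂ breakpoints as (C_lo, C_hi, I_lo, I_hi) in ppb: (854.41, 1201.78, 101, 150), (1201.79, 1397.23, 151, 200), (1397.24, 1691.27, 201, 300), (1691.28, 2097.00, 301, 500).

PM10: 614.08 lies in 574.04–634.17, so I_lo=201, I_hi=300, C_lo=574.04, C_hi=634.17.
(300−201)/(634.17−574.04) × (614.08−574.04) + 201 = 99/60.13 × 40.04 + 201 ≈ 266.92 → 267.
O₃ 0.126: bracket 0.097–0.131 → index 101–150; slope 49/0.034, offset 0.029.
AQI = 101 + 49/0.034·0.029 ≈ 142.79 ⇒ 143.
SO₂ 521.03: bracket 387.91–705.75 → index 151–200; slope 49/317.84, offset 133.12.
AQI = 151 + 49/317.84·133.12 ≈ 171.52 ⇒ 172.
NO₂: row 854.41–1201.78 (AQI 101–150). (150−101)·(1115.82−854.41)/(1201.78−854.41) + 101 = 49·261.41/347.37 + 101 ≈ 137.87 → 138.
Sub-indices: PM10→267, O₃→143, SO₂→172, NO₂→138. Overall AQI = max = 267; dominant pollutant is PM10.
AQI 267: Very Unhealthy.

267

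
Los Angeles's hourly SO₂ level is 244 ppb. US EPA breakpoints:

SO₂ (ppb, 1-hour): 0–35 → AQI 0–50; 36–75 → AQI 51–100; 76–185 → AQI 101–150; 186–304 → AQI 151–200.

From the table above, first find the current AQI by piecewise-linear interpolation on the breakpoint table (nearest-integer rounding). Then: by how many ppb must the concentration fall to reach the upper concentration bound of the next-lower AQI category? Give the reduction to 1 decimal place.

59.0

SO₂: 244 lies in 186–304, so I_lo=151, I_hi=200, C_lo=186, C_hi=304.
(200−151)/(304−186) × (244−186) + 151 = 49/118 × 58 + 151 ≈ 175.08 → 175.
Current AQI 175 is in the Unhealthy range (151–200). The next-lower category tops out at AQI 150, whose upper concentration bound is 185 ppb.
Reduction needed = 244 − 185 = 59.0 ppb.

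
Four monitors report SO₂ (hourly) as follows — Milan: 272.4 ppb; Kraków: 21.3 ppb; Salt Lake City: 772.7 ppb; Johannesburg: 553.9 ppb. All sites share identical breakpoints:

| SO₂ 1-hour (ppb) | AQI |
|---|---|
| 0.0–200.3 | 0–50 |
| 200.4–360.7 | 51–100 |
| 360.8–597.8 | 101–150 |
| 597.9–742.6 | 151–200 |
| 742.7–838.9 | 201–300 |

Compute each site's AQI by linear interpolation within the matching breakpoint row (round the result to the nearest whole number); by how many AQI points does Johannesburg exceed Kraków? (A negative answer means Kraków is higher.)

Milan: 272.4 ∈ [200.4, 360.7] ↔ index [51, 100].
51 + (272.4−200.4)·(100−51)/(360.7−200.4) = 51 + 72.0·49/160.3 ≈ 73.01, so AQI = 73.
Kraków: row 0.0–200.3 (AQI 0–50). (50−0)·(21.3−0.0)/(200.3−0.0) + 0 = 50·21.3/200.3 + 0 ≈ 5.32 → 5.
Salt Lake City: row 742.7–838.9 (AQI 201–300). (300−201)·(772.7−742.7)/(838.9−742.7) + 201 = 99·30.0/96.2 + 201 ≈ 231.87 → 232.
Johannesburg: row 360.8–597.8 (AQI 101–150). (150−101)·(553.9−360.8)/(597.8−360.8) + 101 = 49·193.1/237.0 + 101 ≈ 140.92 → 141.
AQIs: Milan=73, Kraków=5, Salt Lake City=232, Johannesburg=141. Johannesburg (141) − Kraków (5) = 136.

136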